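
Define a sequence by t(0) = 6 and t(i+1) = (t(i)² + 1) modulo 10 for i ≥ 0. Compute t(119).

We have t(0) = 6, t(1) = 7, t(2) = 0, t(3) = 1, t(4) = 2, t(5) = 5, t(6) = 6.
Since t(6) = t(0) = 6, the sequence is periodic with period 6.
(119 - 0) mod 6 = 5, so t(119) = t(5) = 5.

5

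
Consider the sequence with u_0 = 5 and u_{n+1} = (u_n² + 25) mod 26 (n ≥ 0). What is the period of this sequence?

6

Computing terms: u_0 = 5,  u_1 = 24,  u_2 = 3,  u_3 = 8,  u_4 = 11,  u_5 = 16,  u_6 = 21,  u_7 = 24.
Since u_7 = u_1 = 24, the sequence is eventually periodic: after a pre-period of length 1 it cycles with period 6.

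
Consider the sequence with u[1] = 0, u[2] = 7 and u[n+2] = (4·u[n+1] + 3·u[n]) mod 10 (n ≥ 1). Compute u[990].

Listing terms: u[1] = 0; u[2] = 7; u[3] = 8; u[4] = 3; u[5] = 6; u[6] = 3; u[7] = 0; u[8] = 9; u[9] = 6; u[10] = 1; u[11] = 2; u[12] = 1; u[13] = 0; u[14] = 3; u[15] = 2; u[16] = 7; u[17] = 4; u[18] = 7; u[19] = 0; u[20] = 1; u[21] = 4; u[22] = 9; u[23] = 8; u[24] = 9; u[25] = 0; u[26] = 7.
The sequence repeats with period 24.
(990 - 1) mod 24 = 5, so u[990] = u[6] = 3.

3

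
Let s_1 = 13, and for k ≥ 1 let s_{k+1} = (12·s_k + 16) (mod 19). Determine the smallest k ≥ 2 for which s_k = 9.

3

Computing terms: s_1 = 13,  s_2 = 1,  s_3 = 9,  s_4 = 10,  s_5 = 3,  s_6 = 14,  s_7 = 13.
Since s_7 = s_1 = 13, the sequence is periodic with period 6.
The value 9 first appears (with k ≥ 2) at s_3.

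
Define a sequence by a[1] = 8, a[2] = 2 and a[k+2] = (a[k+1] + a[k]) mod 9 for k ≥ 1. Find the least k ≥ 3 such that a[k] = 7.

6

Listing terms: a[1] = 8,  a[2] = 2,  a[3] = 1,  a[4] = 3,  a[5] = 4,  a[6] = 7,  a[7] = 2,  a[8] = 0,  a[9] = 2,  a[10] = 2,  a[11] = 4,  a[12] = 6,  a[13] = 1,  a[14] = 7,  a[15] = 8,  a[16] = 6,  a[17] = 5,  a[18] = 2,  a[19] = 7,  a[20] = 0,  a[21] = 7,  a[22] = 7,  a[23] = 5,  a[24] = 3,  a[25] = 8,  a[26] = 2.
Since (a[25], a[26]) = (a[1], a[2]) = (8, 2) (two consecutive terms determine the rest), the sequence is periodic with period 24.
The value 7 first appears (with k ≥ 3) at a[6].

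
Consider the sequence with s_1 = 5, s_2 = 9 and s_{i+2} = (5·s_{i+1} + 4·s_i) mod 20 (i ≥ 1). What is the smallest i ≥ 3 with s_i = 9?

Listing terms: s_1 = 5, s_2 = 9, s_3 = 5, s_4 = 1, s_5 = 5, s_6 = 9.
Since (s_5, s_6) = (s_1, s_2) = (5, 9) (two consecutive terms determine the rest), the sequence is periodic with period 4.
The value 9 next appears (with i ≥ 3) at s_6.

6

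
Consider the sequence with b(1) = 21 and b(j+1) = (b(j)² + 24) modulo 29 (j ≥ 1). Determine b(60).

Computing terms: b(1) = 21; b(2) = 1; b(3) = 25; b(4) = 11; b(5) = 0; b(6) = 24; b(7) = 20; b(8) = 18; b(9) = 0.
Since b(9) = b(5) = 0, the sequence is eventually periodic: after a pre-period of length 4 it cycles with period 4.
For j ≥ 5, b(j) depends only on (j - 5) mod 4. (60 - 5) mod 4 = 3, so b(60) = b(8) = 18.

18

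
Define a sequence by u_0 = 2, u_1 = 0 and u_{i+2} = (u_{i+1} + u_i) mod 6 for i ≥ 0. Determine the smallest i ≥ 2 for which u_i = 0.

Computing terms: u_0 = 2,  u_1 = 0,  u_2 = 2,  u_3 = 2,  u_4 = 4,  u_5 = 0,  u_6 = 4,  u_7 = 4,  u_8 = 2,  u_9 = 0.
Since (u_8, u_9) = (u_0, u_1) = (2, 0) (two consecutive terms determine the rest), the sequence is periodic with period 8.
The value 0 first appears (with i ≥ 2) at u_5.

5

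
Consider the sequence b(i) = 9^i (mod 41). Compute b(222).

Listing terms: b(1) = 9,  b(2) = 40,  b(3) = 32,  b(4) = 1,  b(5) = 9.
Since b(5) = b(1) = 9, the sequence is periodic with period 4.
(222 - 1) mod 4 = 1, so b(222) = b(2) = 40.

40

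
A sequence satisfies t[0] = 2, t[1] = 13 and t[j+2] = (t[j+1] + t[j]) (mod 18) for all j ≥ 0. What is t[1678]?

Listing terms: t[0] = 2,  t[1] = 13,  t[2] = 15,  t[3] = 10,  t[4] = 7,  t[5] = 17,  t[6] = 6,  t[7] = 5,  t[8] = 11,  t[9] = 16,  t[10] = 9,  t[11] = 7,  t[12] = 16,  t[13] = 5,  t[14] = 3,  t[15] = 8,  t[16] = 11,  t[17] = 1,  t[18] = 12,  t[19] = 13,  t[20] = 7,  t[21] = 2,  t[22] = 9,  t[23] = 11,  t[24] = 2,  t[25] = 13.
Since (t[24], t[25]) = (t[0], t[1]) = (2, 13) (two consecutive terms determine the rest), the sequence is periodic with period 24.
So t[1678] = t[0 + ((1678-0) mod 24)] = t[22] = 9.

9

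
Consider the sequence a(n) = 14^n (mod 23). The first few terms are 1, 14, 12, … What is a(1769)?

We have a(0) = 1; a(1) = 14; a(2) = 12; a(3) = 7; a(4) = 6; a(5) = 15; a(6) = 3; a(7) = 19; a(8) = 13; a(9) = 21; a(10) = 18; a(11) = 22; a(12) = 9; a(13) = 11; a(14) = 16; a(15) = 17; a(16) = 8; a(17) = 20; a(18) = 4; a(19) = 10; a(20) = 2; a(21) = 5; a(22) = 1.
Since a(22) = a(0) = 1, the sequence is periodic with period 22.
(1769 - 0) mod 22 = 9, so a(1769) = a(9) = 21.

21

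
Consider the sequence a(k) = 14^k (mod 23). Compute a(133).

We have a(0) = 1; a(1) = 14; a(2) = 12; a(3) = 7; a(4) = 6; a(5) = 15; a(6) = 3; a(7) = 19; a(8) = 13; a(9) = 21; a(10) = 18; a(11) = 22; a(12) = 9; a(13) = 11; a(14) = 16; a(15) = 17; a(16) = 8; a(17) = 20; a(18) = 4; a(19) = 10; a(20) = 2; a(21) = 5; a(22) = 1.
The sequence repeats with period 22.
So a(133) = a(0 + ((133-0) mod 22)) = a(1) = 14.

14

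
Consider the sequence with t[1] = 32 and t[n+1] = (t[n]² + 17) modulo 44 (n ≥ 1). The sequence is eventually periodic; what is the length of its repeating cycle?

Listing terms: t[1] = 32,  t[2] = 29,  t[3] = 22,  t[4] = 17,  t[5] = 42,  t[6] = 21,  t[7] = 18,  t[8] = 33,  t[9] = 6,  t[10] = 9,  t[11] = 10,  t[12] = 29.
Since t[12] = t[2] = 29, the sequence is eventually periodic: after a pre-period of length 1 it cycles with period 10.

10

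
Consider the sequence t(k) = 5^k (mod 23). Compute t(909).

We have t(0) = 1,  t(1) = 5,  t(2) = 2,  t(3) = 10,  t(4) = 4,  t(5) = 20,  t(6) = 8,  t(7) = 17,  t(8) = 16,  t(9) = 11,  t(10) = 9,  t(11) = 22,  t(12) = 18,  t(13) = 21,  t(14) = 13,  t(15) = 19,  t(16) = 3,  t(17) = 15,  t(18) = 6,  t(19) = 7,  t(20) = 12,  t(21) = 14,  t(22) = 1.
Since t(22) = t(0) = 1, the sequence is periodic with period 22.
(909 - 0) mod 22 = 7, so t(909) = t(7) = 17.

17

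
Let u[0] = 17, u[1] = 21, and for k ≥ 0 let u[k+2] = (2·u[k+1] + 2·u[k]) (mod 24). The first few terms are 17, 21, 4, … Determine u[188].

16

Listing terms: u[0] = 17; u[1] = 21; u[2] = 4; u[3] = 2; u[4] = 12; u[5] = 4; u[6] = 8; u[7] = 0; u[8] = 16; u[9] = 8; u[10] = 0.
Since (u[9], u[10]) = (u[6], u[7]) = (8, 0) (two consecutive terms determine the rest), the sequence is eventually periodic: after a pre-period of length 6 it cycles with period 3.
For k ≥ 6, u[k] depends only on (k - 6) mod 3. (188 - 6) mod 3 = 2, so u[188] = u[8] = 16.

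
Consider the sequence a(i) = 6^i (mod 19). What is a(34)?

9

Listing terms: a(1) = 6,  a(2) = 17,  a(3) = 7,  a(4) = 4,  a(5) = 5,  a(6) = 11,  a(7) = 9,  a(8) = 16,  a(9) = 1,  a(10) = 6.
The sequence repeats with period 9.
So a(34) = a(1 + ((34-1) mod 9)) = a(7) = 9.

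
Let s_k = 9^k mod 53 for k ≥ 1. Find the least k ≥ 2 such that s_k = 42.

Computing terms: s_1 = 9, s_2 = 28, s_3 = 40, s_4 = 42, s_5 = 7, s_6 = 10, s_7 = 37, s_8 = 15, s_9 = 29, s_{10} = 49, s_{11} = 17, s_{12} = 47, s_{13} = 52, s_{14} = 44, s_{15} = 25, s_{16} = 13, s_{17} = 11, s_{18} = 46, s_{19} = 43, s_{20} = 16, s_{21} = 38, s_{22} = 24, s_{23} = 4, s_{24} = 36, s_{25} = 6, s_{26} = 1, s_{27} = 9.
The sequence repeats with period 26.
The value 42 first appears (with k ≥ 2) at s_4.

4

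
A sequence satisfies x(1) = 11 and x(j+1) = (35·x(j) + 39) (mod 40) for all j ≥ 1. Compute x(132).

4

x(1) = 11; x(2) = 24; x(3) = 39; x(4) = 4; x(5) = 19; x(6) = 24.
Since x(6) = x(2) = 24, the sequence is eventually periodic: after a pre-period of length 1 it cycles with period 4.
For j ≥ 2, x(j) depends only on (j - 2) mod 4. (132 - 2) mod 4 = 2, so x(132) = x(4) = 4.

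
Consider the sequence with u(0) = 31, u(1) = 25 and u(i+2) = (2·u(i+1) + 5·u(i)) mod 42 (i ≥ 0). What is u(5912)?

13

Listing terms: u(0) = 31,  u(1) = 25,  u(2) = 37,  u(3) = 31,  u(4) = 37,  u(5) = 19,  u(6) = 13,  u(7) = 37,  u(8) = 13,  u(9) = 1,  u(10) = 25,  u(11) = 13,  u(12) = 25,  u(13) = 31,  u(14) = 19,  u(15) = 25,  u(16) = 19,  u(17) = 37,  u(18) = 1,  u(19) = 19,  u(20) = 1,  u(21) = 13,  u(22) = 31,  u(23) = 1,  u(24) = 31,  u(25) = 25.
The sequence repeats with period 24.
(5912 - 0) mod 24 = 8, so u(5912) = u(8) = 13.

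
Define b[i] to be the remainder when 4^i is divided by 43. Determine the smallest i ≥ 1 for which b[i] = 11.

Listing terms: b[0] = 1,  b[1] = 4,  b[2] = 16,  b[3] = 21,  b[4] = 41,  b[5] = 35,  b[6] = 11,  b[7] = 1.
The sequence repeats with period 7.
The value 11 first appears (with i ≥ 1) at b[6].

6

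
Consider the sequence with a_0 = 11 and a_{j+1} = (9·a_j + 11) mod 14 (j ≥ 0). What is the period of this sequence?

6

Computing terms: a_0 = 11,  a_1 = 12,  a_2 = 7,  a_3 = 4,  a_4 = 5,  a_5 = 0,  a_6 = 11.
The sequence repeats with period 6.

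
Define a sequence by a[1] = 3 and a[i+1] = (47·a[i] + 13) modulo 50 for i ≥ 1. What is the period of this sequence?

20

We have a[1] = 3; a[2] = 4; a[3] = 1; a[4] = 10; a[5] = 33; a[6] = 14; a[7] = 21; a[8] = 0; a[9] = 13; a[10] = 24; a[11] = 41; a[12] = 40; a[13] = 43; a[14] = 34; a[15] = 11; a[16] = 30; a[17] = 23; a[18] = 44; a[19] = 31; a[20] = 20; a[21] = 3.
The sequence repeats with period 20.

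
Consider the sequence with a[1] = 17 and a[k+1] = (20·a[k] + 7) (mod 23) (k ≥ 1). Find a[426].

a[1] = 17; a[2] = 2; a[3] = 1; a[4] = 4; a[5] = 18; a[6] = 22; a[7] = 10; a[8] = 0; a[9] = 7; a[10] = 9; a[11] = 3; a[12] = 21; a[13] = 13; a[14] = 14; a[15] = 11; a[16] = 20; a[17] = 16; a[18] = 5; a[19] = 15; a[20] = 8; a[21] = 6; a[22] = 12; a[23] = 17.
The sequence repeats with period 22.
So a[426] = a[1 + ((426-1) mod 22)] = a[8] = 0.

0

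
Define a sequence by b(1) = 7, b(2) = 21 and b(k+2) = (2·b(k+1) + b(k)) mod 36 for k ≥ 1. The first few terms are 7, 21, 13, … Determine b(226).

Computing terms: b(1) = 7; b(2) = 21; b(3) = 13; b(4) = 11; b(5) = 35; b(6) = 9; b(7) = 17; b(8) = 7; b(9) = 31; b(10) = 33; b(11) = 25; b(12) = 11; b(13) = 11; b(14) = 33; b(15) = 5; b(16) = 7; b(17) = 19; b(18) = 9; b(19) = 1; b(20) = 11; b(21) = 23; b(22) = 21; b(23) = 29; b(24) = 7; b(25) = 7; b(26) = 21.
Since (b(25), b(26)) = (b(1), b(2)) = (7, 21) (two consecutive terms determine the rest), the sequence is periodic with period 24.
So b(226) = b(1 + ((226-1) mod 24)) = b(10) = 33.

33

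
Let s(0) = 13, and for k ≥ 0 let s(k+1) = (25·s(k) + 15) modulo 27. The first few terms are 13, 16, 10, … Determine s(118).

16

s(0) = 13, s(1) = 16, s(2) = 10, s(3) = 22, s(4) = 25, s(5) = 19, s(6) = 4, s(7) = 7, s(8) = 1, s(9) = 13.
Since s(9) = s(0) = 13, the sequence is periodic with period 9.
So s(118) = s(0 + ((118-0) mod 9)) = s(1) = 16.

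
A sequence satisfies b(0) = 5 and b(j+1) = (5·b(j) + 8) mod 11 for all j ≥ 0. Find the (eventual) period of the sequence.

Computing terms: b(0) = 5, b(1) = 0, b(2) = 8, b(3) = 4, b(4) = 6, b(5) = 5.
Since b(5) = b(0) = 5, the sequence is periodic with period 5.

5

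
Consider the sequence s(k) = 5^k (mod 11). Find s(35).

1

s(0) = 1; s(1) = 5; s(2) = 3; s(3) = 4; s(4) = 9; s(5) = 1.
Since s(5) = s(0) = 1, the sequence is periodic with period 5.
So s(35) = s(0 + ((35-0) mod 5)) = s(0) = 1.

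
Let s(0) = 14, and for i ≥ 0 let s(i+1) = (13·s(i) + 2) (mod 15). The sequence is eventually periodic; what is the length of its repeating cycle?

3

Listing terms: s(0) = 14,  s(1) = 4,  s(2) = 9,  s(3) = 14.
The sequence repeats with period 3.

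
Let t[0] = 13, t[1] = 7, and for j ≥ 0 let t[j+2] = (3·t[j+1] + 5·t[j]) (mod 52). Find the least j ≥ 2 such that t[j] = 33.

3

t[0] = 13; t[1] = 7; t[2] = 34; t[3] = 33; t[4] = 9; t[5] = 36; t[6] = 49; t[7] = 15; t[8] = 30; t[9] = 9; t[10] = 21; t[11] = 4; t[12] = 13; t[13] = 7.
Since (t[12], t[13]) = (t[0], t[1]) = (13, 7) (two consecutive terms determine the rest), the sequence is periodic with period 12.
The value 33 first appears (with j ≥ 2) at t[3].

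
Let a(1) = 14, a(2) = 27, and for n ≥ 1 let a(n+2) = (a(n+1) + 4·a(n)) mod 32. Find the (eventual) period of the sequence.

8

Listing terms: a(1) = 14; a(2) = 27; a(3) = 19; a(4) = 31; a(5) = 11; a(6) = 7; a(7) = 19; a(8) = 15; a(9) = 27; a(10) = 23; a(11) = 3; a(12) = 31; a(13) = 11.
Since (a(12), a(13)) = (a(4), a(5)) = (31, 11) (two consecutive terms determine the rest), the sequence is eventually periodic: after a pre-period of length 3 it cycles with period 8.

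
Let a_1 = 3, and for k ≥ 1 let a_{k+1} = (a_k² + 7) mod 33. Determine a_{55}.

Listing terms: a_1 = 3,  a_2 = 16,  a_3 = 32,  a_4 = 8,  a_5 = 5,  a_6 = 32.
Since a_6 = a_3 = 32, the sequence is eventually periodic: after a pre-period of length 2 it cycles with period 3.
For k ≥ 3, a_k depends only on (k - 3) mod 3. (55 - 3) mod 3 = 1, so a_{55} = a_4 = 8.

8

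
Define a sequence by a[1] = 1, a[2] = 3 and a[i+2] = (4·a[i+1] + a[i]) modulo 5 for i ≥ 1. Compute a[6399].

Listing terms: a[1] = 1; a[2] = 3; a[3] = 3; a[4] = 0; a[5] = 3; a[6] = 2; a[7] = 1; a[8] = 1; a[9] = 0; a[10] = 1; a[11] = 4; a[12] = 2; a[13] = 2; a[14] = 0; a[15] = 2; a[16] = 3; a[17] = 4; a[18] = 4; a[19] = 0; a[20] = 4; a[21] = 1; a[22] = 3.
Since (a[21], a[22]) = (a[1], a[2]) = (1, 3) (two consecutive terms determine the rest), the sequence is periodic with period 20.
So a[6399] = a[1 + ((6399-1) mod 20)] = a[19] = 0.

0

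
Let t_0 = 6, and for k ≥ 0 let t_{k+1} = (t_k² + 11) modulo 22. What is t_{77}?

3

Computing terms: t_0 = 6; t_1 = 3; t_2 = 20; t_3 = 15; t_4 = 16; t_5 = 3.
Since t_5 = t_1 = 3, the sequence is eventually periodic: after a pre-period of length 1 it cycles with period 4.
For k ≥ 1, t_k depends only on (k - 1) mod 4. (77 - 1) mod 4 = 0, so t_{77} = t_1 = 3.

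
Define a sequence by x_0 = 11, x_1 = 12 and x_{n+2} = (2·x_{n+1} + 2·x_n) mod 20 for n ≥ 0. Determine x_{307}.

4

We have x_0 = 11, x_1 = 12, x_2 = 6, x_3 = 16, x_4 = 4, x_5 = 0, x_6 = 8, x_7 = 16, x_8 = 8, x_9 = 8, x_{10} = 12, x_{11} = 0, x_{12} = 4, x_{13} = 8, x_{14} = 4, x_{15} = 4, x_{16} = 16, x_{17} = 0, x_{18} = 12, x_{19} = 4, x_{20} = 12, x_{21} = 12, x_{22} = 8, x_{23} = 0, x_{24} = 16, x_{25} = 12, x_{26} = 16, x_{27} = 16, x_{28} = 4.
Since (x_{27}, x_{28}) = (x_3, x_4) = (16, 4) (two consecutive terms determine the rest), the sequence is eventually periodic: after a pre-period of length 3 it cycles with period 24.
For n ≥ 3, x_n depends only on (n - 3) mod 24. (307 - 3) mod 24 = 16, so x_{307} = x_{19} = 4.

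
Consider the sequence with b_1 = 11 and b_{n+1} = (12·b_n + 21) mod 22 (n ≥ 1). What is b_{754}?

17

We have b_1 = 11,  b_2 = 21,  b_3 = 9,  b_4 = 19,  b_5 = 7,  b_6 = 17,  b_7 = 5,  b_8 = 15,  b_9 = 3,  b_{10} = 13,  b_{11} = 1,  b_{12} = 11.
Since b_{12} = b_1 = 11, the sequence is periodic with period 11.
So b_{754} = b_{1 + ((754-1) mod 11)} = b_6 = 17.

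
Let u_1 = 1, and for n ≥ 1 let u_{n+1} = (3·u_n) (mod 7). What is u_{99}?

u_1 = 1, u_2 = 3, u_3 = 2, u_4 = 6, u_5 = 4, u_6 = 5, u_7 = 1.
Since u_7 = u_1 = 1, the sequence is periodic with period 6.
(99 - 1) mod 6 = 2, so u_{99} = u_3 = 2.

2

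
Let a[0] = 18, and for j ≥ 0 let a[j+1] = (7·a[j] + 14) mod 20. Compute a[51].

12

a[0] = 18, a[1] = 0, a[2] = 14, a[3] = 12, a[4] = 18.
The sequence repeats with period 4.
So a[51] = a[0 + ((51-0) mod 4)] = a[3] = 12.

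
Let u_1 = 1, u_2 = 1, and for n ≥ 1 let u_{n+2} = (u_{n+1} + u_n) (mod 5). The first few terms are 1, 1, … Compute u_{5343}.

2

Listing terms: u_1 = 1,  u_2 = 1,  u_3 = 2,  u_4 = 3,  u_5 = 0,  u_6 = 3,  u_7 = 3,  u_8 = 1,  u_9 = 4,  u_{10} = 0,  u_{11} = 4,  u_{12} = 4,  u_{13} = 3,  u_{14} = 2,  u_{15} = 0,  u_{16} = 2,  u_{17} = 2,  u_{18} = 4,  u_{19} = 1,  u_{20} = 0,  u_{21} = 1,  u_{22} = 1.
The sequence repeats with period 20.
So u_{5343} = u_{1 + ((5343-1) mod 20)} = u_3 = 2.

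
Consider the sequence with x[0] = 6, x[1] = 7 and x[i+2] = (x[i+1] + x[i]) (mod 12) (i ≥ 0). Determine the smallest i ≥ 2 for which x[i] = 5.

5

Computing terms: x[0] = 6; x[1] = 7; x[2] = 1; x[3] = 8; x[4] = 9; x[5] = 5; x[6] = 2; x[7] = 7; x[8] = 9; x[9] = 4; x[10] = 1; x[11] = 5; x[12] = 6; x[13] = 11; x[14] = 5; x[15] = 4; x[16] = 9; x[17] = 1; x[18] = 10; x[19] = 11; x[20] = 9; x[21] = 8; x[22] = 5; x[23] = 1; x[24] = 6; x[25] = 7.
The sequence repeats with period 24.
The value 5 first appears (with i ≥ 2) at x[5].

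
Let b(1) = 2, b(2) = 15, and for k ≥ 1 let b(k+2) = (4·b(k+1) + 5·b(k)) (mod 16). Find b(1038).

7

b(1) = 2,  b(2) = 15,  b(3) = 6,  b(4) = 3,  b(5) = 10,  b(6) = 7,  b(7) = 14,  b(8) = 11,  b(9) = 2,  b(10) = 15.
The sequence repeats with period 8.
So b(1038) = b(1 + ((1038-1) mod 8)) = b(6) = 7.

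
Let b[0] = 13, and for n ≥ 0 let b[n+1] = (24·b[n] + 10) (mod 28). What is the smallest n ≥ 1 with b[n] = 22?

b[0] = 13,  b[1] = 14,  b[2] = 10,  b[3] = 26,  b[4] = 18,  b[5] = 22,  b[6] = 6,  b[7] = 14.
Since b[7] = b[1] = 14, the sequence is eventually periodic: after a pre-period of length 1 it cycles with period 6.
The value 22 first appears (with n ≥ 1) at b[5].

5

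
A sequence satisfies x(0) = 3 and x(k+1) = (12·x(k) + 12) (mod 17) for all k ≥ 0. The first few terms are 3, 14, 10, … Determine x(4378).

11

x(0) = 3; x(1) = 14; x(2) = 10; x(3) = 13; x(4) = 15; x(5) = 5; x(6) = 4; x(7) = 9; x(8) = 1; x(9) = 7; x(10) = 11; x(11) = 8; x(12) = 6; x(13) = 16; x(14) = 0; x(15) = 12; x(16) = 3.
Since x(16) = x(0) = 3, the sequence is periodic with period 16.
(4378 - 0) mod 16 = 10, so x(4378) = x(10) = 11.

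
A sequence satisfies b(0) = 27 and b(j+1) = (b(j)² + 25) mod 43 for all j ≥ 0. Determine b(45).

7

b(0) = 27; b(1) = 23; b(2) = 38; b(3) = 7; b(4) = 31; b(5) = 40; b(6) = 34; b(7) = 20; b(8) = 38.
Since b(8) = b(2) = 38, the sequence is eventually periodic: after a pre-period of length 2 it cycles with period 6.
For j ≥ 2, b(j) depends only on (j - 2) mod 6. (45 - 2) mod 6 = 1, so b(45) = b(3) = 7.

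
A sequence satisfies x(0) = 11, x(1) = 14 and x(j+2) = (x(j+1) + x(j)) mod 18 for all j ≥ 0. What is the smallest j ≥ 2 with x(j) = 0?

Listing terms: x(0) = 11,  x(1) = 14,  x(2) = 7,  x(3) = 3,  x(4) = 10,  x(5) = 13,  x(6) = 5,  x(7) = 0,  x(8) = 5,  x(9) = 5,  x(10) = 10,  x(11) = 15,  x(12) = 7,  x(13) = 4,  x(14) = 11,  x(15) = 15,  x(16) = 8,  x(17) = 5,  x(18) = 13,  x(19) = 0,  x(20) = 13,  x(21) = 13,  x(22) = 8,  x(23) = 3,  x(24) = 11,  x(25) = 14.
The sequence repeats with period 24.
The value 0 first appears (with j ≥ 2) at x(7).

7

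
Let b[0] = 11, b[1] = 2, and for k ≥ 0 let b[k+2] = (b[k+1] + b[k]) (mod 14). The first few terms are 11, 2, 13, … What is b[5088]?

We have b[0] = 11,  b[1] = 2,  b[2] = 13,  b[3] = 1,  b[4] = 0,  b[5] = 1,  b[6] = 1,  b[7] = 2,  b[8] = 3,  b[9] = 5,  b[10] = 8,  b[11] = 13,  b[12] = 7,  b[13] = 6,  b[14] = 13,  b[15] = 5,  b[16] = 4,  b[17] = 9,  b[18] = 13,  b[19] = 8,  b[20] = 7,  b[21] = 1,  b[22] = 8,  b[23] = 9,  b[24] = 3,  b[25] = 12,  b[26] = 1,  b[27] = 13,  b[28] = 0,  b[29] = 13,  b[30] = 13,  b[31] = 12,  b[32] = 11,  b[33] = 9,  b[34] = 6,  b[35] = 1,  b[36] = 7,  b[37] = 8,  b[38] = 1,  b[39] = 9,  b[40] = 10,  b[41] = 5,  b[42] = 1,  b[43] = 6,  b[44] = 7,  b[45] = 13,  b[46] = 6,  b[47] = 5,  b[48] = 11,  b[49] = 2.
The sequence repeats with period 48.
(5088 - 0) mod 48 = 0, so b[5088] = b[0] = 11.

11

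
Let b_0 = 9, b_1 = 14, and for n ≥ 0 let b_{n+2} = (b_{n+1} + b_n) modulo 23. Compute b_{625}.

Listing terms: b_0 = 9,  b_1 = 14,  b_2 = 0,  b_3 = 14,  b_4 = 14,  b_5 = 5,  b_6 = 19,  b_7 = 1,  b_8 = 20,  b_9 = 21,  b_{10} = 18,  b_{11} = 16,  b_{12} = 11,  b_{13} = 4,  b_{14} = 15,  b_{15} = 19,  b_{16} = 11,  b_{17} = 7,  b_{18} = 18,  b_{19} = 2,  b_{20} = 20,  b_{21} = 22,  b_{22} = 19,  b_{23} = 18,  b_{24} = 14,  b_{25} = 9,  b_{26} = 0,  b_{27} = 9,  b_{28} = 9,  b_{29} = 18,  b_{30} = 4,  b_{31} = 22,  b_{32} = 3,  b_{33} = 2,  b_{34} = 5,  b_{35} = 7,  b_{36} = 12,  b_{37} = 19,  b_{38} = 8,  b_{39} = 4,  b_{40} = 12,  b_{41} = 16,  b_{42} = 5,  b_{43} = 21,  b_{44} = 3,  b_{45} = 1,  b_{46} = 4,  b_{47} = 5,  b_{48} = 9,  b_{49} = 14.
Since (b_{48}, b_{49}) = (b_0, b_1) = (9, 14) (two consecutive terms determine the rest), the sequence is periodic with period 48.
(625 - 0) mod 48 = 1, so b_{625} = b_1 = 14.

14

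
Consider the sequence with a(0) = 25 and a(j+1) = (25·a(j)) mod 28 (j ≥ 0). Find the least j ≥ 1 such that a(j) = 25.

3

Computing terms: a(0) = 25,  a(1) = 9,  a(2) = 1,  a(3) = 25.
Since a(3) = a(0) = 25, the sequence is periodic with period 3.
The value 25 next appears (with j ≥ 1) at a(3).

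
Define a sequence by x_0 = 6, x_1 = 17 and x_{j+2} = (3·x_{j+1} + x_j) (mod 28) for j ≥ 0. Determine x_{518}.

We have x_0 = 6,  x_1 = 17,  x_2 = 1,  x_3 = 20,  x_4 = 5,  x_5 = 7,  x_6 = 26,  x_7 = 1,  x_8 = 1,  x_9 = 4,  x_{10} = 13,  x_{11} = 15,  x_{12} = 2,  x_{13} = 21,  x_{14} = 9,  x_{15} = 20,  x_{16} = 13,  x_{17} = 3,  x_{18} = 22,  x_{19} = 13,  x_{20} = 5,  x_{21} = 0,  x_{22} = 5,  x_{23} = 15,  x_{24} = 22,  x_{25} = 25,  x_{26} = 13,  x_{27} = 8,  x_{28} = 9,  x_{29} = 7,  x_{30} = 2,  x_{31} = 13,  x_{32} = 13,  x_{33} = 24,  x_{34} = 1,  x_{35} = 27,  x_{36} = 26,  x_{37} = 21,  x_{38} = 5,  x_{39} = 8,  x_{40} = 1,  x_{41} = 11,  x_{42} = 6,  x_{43} = 1,  x_{44} = 9,  x_{45} = 0,  x_{46} = 9,  x_{47} = 27,  x_{48} = 6,  x_{49} = 17.
Since (x_{48}, x_{49}) = (x_0, x_1) = (6, 17) (two consecutive terms determine the rest), the sequence is periodic with period 48.
So x_{518} = x_{0 + ((518-0) mod 48)} = x_{38} = 5.

5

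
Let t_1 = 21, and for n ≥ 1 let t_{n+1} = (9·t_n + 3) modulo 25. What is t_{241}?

21

t_1 = 21,  t_2 = 17,  t_3 = 6,  t_4 = 7,  t_5 = 16,  t_6 = 22,  t_7 = 1,  t_8 = 12,  t_9 = 11,  t_{10} = 2,  t_{11} = 21.
The sequence repeats with period 10.
So t_{241} = t_{1 + ((241-1) mod 10)} = t_1 = 21.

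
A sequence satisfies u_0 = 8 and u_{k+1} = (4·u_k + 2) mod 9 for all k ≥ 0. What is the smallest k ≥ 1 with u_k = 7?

1

Listing terms: u_0 = 8,  u_1 = 7,  u_2 = 3,  u_3 = 5,  u_4 = 4,  u_5 = 0,  u_6 = 2,  u_7 = 1,  u_8 = 6,  u_9 = 8.
The sequence repeats with period 9.
The value 7 first appears (with k ≥ 1) at u_1.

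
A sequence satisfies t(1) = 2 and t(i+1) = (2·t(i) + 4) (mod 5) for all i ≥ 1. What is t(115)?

t(1) = 2,  t(2) = 3,  t(3) = 0,  t(4) = 4,  t(5) = 2.
The sequence repeats with period 4.
So t(115) = t(1 + ((115-1) mod 4)) = t(3) = 0.

0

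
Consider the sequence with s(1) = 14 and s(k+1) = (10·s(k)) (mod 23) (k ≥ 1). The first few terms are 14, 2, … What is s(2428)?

12

Listing terms: s(1) = 14,  s(2) = 2,  s(3) = 20,  s(4) = 16,  s(5) = 22,  s(6) = 13,  s(7) = 15,  s(8) = 12,  s(9) = 5,  s(10) = 4,  s(11) = 17,  s(12) = 9,  s(13) = 21,  s(14) = 3,  s(15) = 7,  s(16) = 1,  s(17) = 10,  s(18) = 8,  s(19) = 11,  s(20) = 18,  s(21) = 19,  s(22) = 6,  s(23) = 14.
The sequence repeats with period 22.
So s(2428) = s(1 + ((2428-1) mod 22)) = s(8) = 12.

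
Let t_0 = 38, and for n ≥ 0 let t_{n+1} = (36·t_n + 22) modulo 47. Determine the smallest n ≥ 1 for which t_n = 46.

17

Computing terms: t_0 = 38, t_1 = 27, t_2 = 7, t_3 = 39, t_4 = 16, t_5 = 34, t_6 = 24, t_7 = 40, t_8 = 5, t_9 = 14, t_{10} = 9, t_{11} = 17, t_{12} = 23, t_{13} = 4, t_{14} = 25, t_{15} = 29, t_{16} = 32, t_{17} = 46, t_{18} = 33, t_{19} = 35, t_{20} = 13, t_{21} = 20, t_{22} = 37, t_{23} = 38.
The sequence repeats with period 23.
The value 46 first appears (with n ≥ 1) at t_{17}.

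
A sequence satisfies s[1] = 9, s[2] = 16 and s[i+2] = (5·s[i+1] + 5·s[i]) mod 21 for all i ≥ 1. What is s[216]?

11

s[1] = 9,  s[2] = 16,  s[3] = 20,  s[4] = 12,  s[5] = 13,  s[6] = 20,  s[7] = 18,  s[8] = 1,  s[9] = 11,  s[10] = 18,  s[11] = 19,  s[12] = 17,  s[13] = 12,  s[14] = 19,  s[15] = 8,  s[16] = 9,  s[17] = 1,  s[18] = 8,  s[19] = 3,  s[20] = 13,  s[21] = 17,  s[22] = 3,  s[23] = 16,  s[24] = 11,  s[25] = 9,  s[26] = 16.
Since (s[25], s[26]) = (s[1], s[2]) = (9, 16) (two consecutive terms determine the rest), the sequence is periodic with period 24.
So s[216] = s[1 + ((216-1) mod 24)] = s[24] = 11.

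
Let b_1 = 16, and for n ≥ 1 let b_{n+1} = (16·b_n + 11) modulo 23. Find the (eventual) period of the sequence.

11

b_1 = 16, b_2 = 14, b_3 = 5, b_4 = 22, b_5 = 18, b_6 = 0, b_7 = 11, b_8 = 3, b_9 = 13, b_{10} = 12, b_{11} = 19, b_{12} = 16.
The sequence repeats with period 11.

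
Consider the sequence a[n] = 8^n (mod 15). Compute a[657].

We have a[1] = 8; a[2] = 4; a[3] = 2; a[4] = 1; a[5] = 8.
The sequence repeats with period 4.
So a[657] = a[1 + ((657-1) mod 4)] = a[1] = 8.

8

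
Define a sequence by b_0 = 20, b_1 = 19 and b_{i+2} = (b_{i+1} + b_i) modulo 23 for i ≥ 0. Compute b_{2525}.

b_0 = 20; b_1 = 19; b_2 = 16; b_3 = 12; b_4 = 5; b_5 = 17; b_6 = 22; b_7 = 16; b_8 = 15; b_9 = 8; b_{10} = 0; b_{11} = 8; b_{12} = 8; b_{13} = 16; b_{14} = 1; b_{15} = 17; b_{16} = 18; b_{17} = 12; b_{18} = 7; b_{19} = 19; b_{20} = 3; b_{21} = 22; b_{22} = 2; b_{23} = 1; b_{24} = 3; b_{25} = 4; b_{26} = 7; b_{27} = 11; b_{28} = 18; b_{29} = 6; b_{30} = 1; b_{31} = 7; b_{32} = 8; b_{33} = 15; b_{34} = 0; b_{35} = 15; b_{36} = 15; b_{37} = 7; b_{38} = 22; b_{39} = 6; b_{40} = 5; b_{41} = 11; b_{42} = 16; b_{43} = 4; b_{44} = 20; b_{45} = 1; b_{46} = 21; b_{47} = 22; b_{48} = 20; b_{49} = 19.
The sequence repeats with period 48.
(2525 - 0) mod 48 = 29, so b_{2525} = b_{29} = 6.

6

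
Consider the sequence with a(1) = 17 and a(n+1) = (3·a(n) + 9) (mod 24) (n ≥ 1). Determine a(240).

0

Listing terms: a(1) = 17; a(2) = 12; a(3) = 21; a(4) = 0; a(5) = 9; a(6) = 12.
Since a(6) = a(2) = 12, the sequence is eventually periodic: after a pre-period of length 1 it cycles with period 4.
For n ≥ 2, a(n) depends only on (n - 2) mod 4. (240 - 2) mod 4 = 2, so a(240) = a(4) = 0.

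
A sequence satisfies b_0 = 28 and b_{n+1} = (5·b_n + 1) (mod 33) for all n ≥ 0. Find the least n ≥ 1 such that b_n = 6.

5

b_0 = 28, b_1 = 9, b_2 = 13, b_3 = 0, b_4 = 1, b_5 = 6, b_6 = 31, b_7 = 24, b_8 = 22, b_9 = 12, b_{10} = 28.
Since b_{10} = b_0 = 28, the sequence is periodic with period 10.
The value 6 first appears (with n ≥ 1) at b_5.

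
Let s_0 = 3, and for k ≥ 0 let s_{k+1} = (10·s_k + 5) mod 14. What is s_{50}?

We have s_0 = 3; s_1 = 7; s_2 = 5; s_3 = 13; s_4 = 9; s_5 = 11; s_6 = 3.
The sequence repeats with period 6.
(50 - 0) mod 6 = 2, so s_{50} = s_2 = 5.

5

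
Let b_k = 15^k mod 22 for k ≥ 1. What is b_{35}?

1

We have b_1 = 15,  b_2 = 5,  b_3 = 9,  b_4 = 3,  b_5 = 1,  b_6 = 15.
Since b_6 = b_1 = 15, the sequence is periodic with period 5.
So b_{35} = b_{1 + ((35-1) mod 5)} = b_5 = 1.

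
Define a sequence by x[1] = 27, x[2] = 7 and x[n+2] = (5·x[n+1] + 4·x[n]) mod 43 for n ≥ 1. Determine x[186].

12

We have x[1] = 27, x[2] = 7, x[3] = 14, x[4] = 12, x[5] = 30, x[6] = 26, x[7] = 35, x[8] = 21, x[9] = 30, x[10] = 19, x[11] = 0, x[12] = 33, x[13] = 36, x[14] = 11, x[15] = 27, x[16] = 7.
The sequence repeats with period 14.
So x[186] = x[1 + ((186-1) mod 14)] = x[4] = 12.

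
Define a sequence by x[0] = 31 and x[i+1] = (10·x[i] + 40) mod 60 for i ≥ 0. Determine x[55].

20

Computing terms: x[0] = 31; x[1] = 50; x[2] = 0; x[3] = 40; x[4] = 20; x[5] = 0.
Since x[5] = x[2] = 0, the sequence is eventually periodic: after a pre-period of length 2 it cycles with period 3.
For i ≥ 2, x[i] depends only on (i - 2) mod 3. (55 - 2) mod 3 = 2, so x[55] = x[4] = 20.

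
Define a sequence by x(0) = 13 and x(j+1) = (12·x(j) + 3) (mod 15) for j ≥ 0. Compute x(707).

Computing terms: x(0) = 13, x(1) = 9, x(2) = 6, x(3) = 0, x(4) = 3, x(5) = 9.
Since x(5) = x(1) = 9, the sequence is eventually periodic: after a pre-period of length 1 it cycles with period 4.
For j ≥ 1, x(j) depends only on (j - 1) mod 4. (707 - 1) mod 4 = 2, so x(707) = x(3) = 0.

0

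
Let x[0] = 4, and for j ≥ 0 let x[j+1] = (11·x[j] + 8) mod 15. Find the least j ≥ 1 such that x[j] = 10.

2

We have x[0] = 4, x[1] = 7, x[2] = 10, x[3] = 13, x[4] = 1, x[5] = 4.
Since x[5] = x[0] = 4, the sequence is periodic with period 5.
The value 10 first appears (with j ≥ 1) at x[2].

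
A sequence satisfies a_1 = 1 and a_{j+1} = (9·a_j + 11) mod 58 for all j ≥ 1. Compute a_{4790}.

Listing terms: a_1 = 1; a_2 = 20; a_3 = 17; a_4 = 48; a_5 = 37; a_6 = 54; a_7 = 33; a_8 = 18; a_9 = 57; a_{10} = 2; a_{11} = 29; a_{12} = 40; a_{13} = 23; a_{14} = 44; a_{15} = 1.
The sequence repeats with period 14.
(4790 - 1) mod 14 = 1, so a_{4790} = a_2 = 20.

20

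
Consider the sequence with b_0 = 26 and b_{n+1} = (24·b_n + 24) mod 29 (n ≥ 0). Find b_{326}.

8

Computing terms: b_0 = 26,  b_1 = 10,  b_2 = 3,  b_3 = 9,  b_4 = 8,  b_5 = 13,  b_6 = 17,  b_7 = 26.
The sequence repeats with period 7.
(326 - 0) mod 7 = 4, so b_{326} = b_4 = 8.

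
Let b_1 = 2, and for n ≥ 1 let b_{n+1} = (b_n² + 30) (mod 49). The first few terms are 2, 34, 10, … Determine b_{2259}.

25

Listing terms: b_1 = 2; b_2 = 34; b_3 = 10; b_4 = 32; b_5 = 25; b_6 = 18; b_7 = 11; b_8 = 4; b_9 = 46; b_{10} = 39; b_{11} = 32.
Since b_{11} = b_4 = 32, the sequence is eventually periodic: after a pre-period of length 3 it cycles with period 7.
For n ≥ 4, b_n depends only on (n - 4) mod 7. (2259 - 4) mod 7 = 1, so b_{2259} = b_5 = 25.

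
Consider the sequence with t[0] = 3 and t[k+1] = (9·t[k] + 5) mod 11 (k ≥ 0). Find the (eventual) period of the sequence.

5

Listing terms: t[0] = 3; t[1] = 10; t[2] = 7; t[3] = 2; t[4] = 1; t[5] = 3.
Since t[5] = t[0] = 3, the sequence is periodic with period 5.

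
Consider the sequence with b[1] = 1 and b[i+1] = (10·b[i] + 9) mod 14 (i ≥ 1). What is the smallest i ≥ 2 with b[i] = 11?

Computing terms: b[1] = 1; b[2] = 5; b[3] = 3; b[4] = 11; b[5] = 7; b[6] = 9; b[7] = 1.
Since b[7] = b[1] = 1, the sequence is periodic with period 6.
The value 11 first appears (with i ≥ 2) at b[4].

4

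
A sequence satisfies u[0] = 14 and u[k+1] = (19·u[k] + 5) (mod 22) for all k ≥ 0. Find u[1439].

Listing terms: u[0] = 14, u[1] = 7, u[2] = 6, u[3] = 9, u[4] = 0, u[5] = 5, u[6] = 12, u[7] = 13, u[8] = 10, u[9] = 19, u[10] = 14.
The sequence repeats with period 10.
(1439 - 0) mod 10 = 9, so u[1439] = u[9] = 19.

19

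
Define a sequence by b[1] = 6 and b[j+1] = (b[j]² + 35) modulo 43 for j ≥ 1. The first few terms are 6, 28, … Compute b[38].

We have b[1] = 6, b[2] = 28, b[3] = 2, b[4] = 39, b[5] = 8, b[6] = 13, b[7] = 32, b[8] = 27, b[9] = 33, b[10] = 6.
Since b[10] = b[1] = 6, the sequence is periodic with period 9.
So b[38] = b[1 + ((38-1) mod 9)] = b[2] = 28.

28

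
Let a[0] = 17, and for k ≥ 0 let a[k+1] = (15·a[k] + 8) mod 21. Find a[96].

We have a[0] = 17; a[1] = 11; a[2] = 5; a[3] = 20; a[4] = 14; a[5] = 8; a[6] = 2; a[7] = 17.
Since a[7] = a[0] = 17, the sequence is periodic with period 7.
So a[96] = a[0 + ((96-0) mod 7)] = a[5] = 8.

8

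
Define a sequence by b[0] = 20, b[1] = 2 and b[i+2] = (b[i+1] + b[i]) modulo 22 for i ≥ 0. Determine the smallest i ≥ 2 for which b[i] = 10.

Listing terms: b[0] = 20, b[1] = 2, b[2] = 0, b[3] = 2, b[4] = 2, b[5] = 4, b[6] = 6, b[7] = 10, b[8] = 16, b[9] = 4, b[10] = 20, b[11] = 2.
Since (b[10], b[11]) = (b[0], b[1]) = (20, 2) (two consecutive terms determine the rest), the sequence is periodic with period 10.
The value 10 first appears (with i ≥ 2) at b[7].

7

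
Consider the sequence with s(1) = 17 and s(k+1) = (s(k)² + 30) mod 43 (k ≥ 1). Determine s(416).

Computing terms: s(1) = 17,  s(2) = 18,  s(3) = 10,  s(4) = 1,  s(5) = 31,  s(6) = 2,  s(7) = 34,  s(8) = 25,  s(9) = 10.
Since s(9) = s(3) = 10, the sequence is eventually periodic: after a pre-period of length 2 it cycles with period 6.
For k ≥ 3, s(k) depends only on (k - 3) mod 6. (416 - 3) mod 6 = 5, so s(416) = s(8) = 25.

25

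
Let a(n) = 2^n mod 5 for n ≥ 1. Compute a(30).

We have a(1) = 2, a(2) = 4, a(3) = 3, a(4) = 1, a(5) = 2.
Since a(5) = a(1) = 2, the sequence is periodic with period 4.
So a(30) = a(1 + ((30-1) mod 4)) = a(2) = 4.

4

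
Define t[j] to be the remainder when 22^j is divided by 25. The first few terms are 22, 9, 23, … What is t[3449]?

17

Computing terms: t[1] = 22, t[2] = 9, t[3] = 23, t[4] = 6, t[5] = 7, t[6] = 4, t[7] = 13, t[8] = 11, t[9] = 17, t[10] = 24, t[11] = 3, t[12] = 16, t[13] = 2, t[14] = 19, t[15] = 18, t[16] = 21, t[17] = 12, t[18] = 14, t[19] = 8, t[20] = 1, t[21] = 22.
The sequence repeats with period 20.
So t[3449] = t[1 + ((3449-1) mod 20)] = t[9] = 17.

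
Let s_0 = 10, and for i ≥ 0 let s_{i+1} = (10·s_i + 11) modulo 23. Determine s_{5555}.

Computing terms: s_0 = 10,  s_1 = 19,  s_2 = 17,  s_3 = 20,  s_4 = 4,  s_5 = 5,  s_6 = 15,  s_7 = 0,  s_8 = 11,  s_9 = 6,  s_{10} = 2,  s_{11} = 8,  s_{12} = 22,  s_{13} = 1,  s_{14} = 21,  s_{15} = 14,  s_{16} = 13,  s_{17} = 3,  s_{18} = 18,  s_{19} = 7,  s_{20} = 12,  s_{21} = 16,  s_{22} = 10.
Since s_{22} = s_0 = 10, the sequence is periodic with period 22.
So s_{5555} = s_{0 + ((5555-0) mod 22)} = s_{11} = 8.

8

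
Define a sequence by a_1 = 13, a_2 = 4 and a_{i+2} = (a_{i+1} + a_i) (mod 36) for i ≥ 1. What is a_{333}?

17

Listing terms: a_1 = 13, a_2 = 4, a_3 = 17, a_4 = 21, a_5 = 2, a_6 = 23, a_7 = 25, a_8 = 12, a_9 = 1, a_{10} = 13, a_{11} = 14, a_{12} = 27, a_{13} = 5, a_{14} = 32, a_{15} = 1, a_{16} = 33, a_{17} = 34, a_{18} = 31, a_{19} = 29, a_{20} = 24, a_{21} = 17, a_{22} = 5, a_{23} = 22, a_{24} = 27, a_{25} = 13, a_{26} = 4.
The sequence repeats with period 24.
So a_{333} = a_{1 + ((333-1) mod 24)} = a_{21} = 17.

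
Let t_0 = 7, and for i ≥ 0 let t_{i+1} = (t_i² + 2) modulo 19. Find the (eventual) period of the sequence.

We have t_0 = 7; t_1 = 13; t_2 = 0; t_3 = 2; t_4 = 6; t_5 = 0.
Since t_5 = t_2 = 0, the sequence is eventually periodic: after a pre-period of length 2 it cycles with period 3.

3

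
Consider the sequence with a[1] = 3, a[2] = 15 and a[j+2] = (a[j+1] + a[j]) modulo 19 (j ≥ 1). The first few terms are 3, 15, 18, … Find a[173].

Computing terms: a[1] = 3, a[2] = 15, a[3] = 18, a[4] = 14, a[5] = 13, a[6] = 8, a[7] = 2, a[8] = 10, a[9] = 12, a[10] = 3, a[11] = 15.
Since (a[10], a[11]) = (a[1], a[2]) = (3, 15) (two consecutive terms determine the rest), the sequence is periodic with period 9.
So a[173] = a[1 + ((173-1) mod 9)] = a[2] = 15.

15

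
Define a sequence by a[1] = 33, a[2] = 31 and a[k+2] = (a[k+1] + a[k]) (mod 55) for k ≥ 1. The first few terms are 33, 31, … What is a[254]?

Computing terms: a[1] = 33; a[2] = 31; a[3] = 9; a[4] = 40; a[5] = 49; a[6] = 34; a[7] = 28; a[8] = 7; a[9] = 35; a[10] = 42; a[11] = 22; a[12] = 9; a[13] = 31; a[14] = 40; a[15] = 16; a[16] = 1; a[17] = 17; a[18] = 18; a[19] = 35; a[20] = 53; a[21] = 33; a[22] = 31.
The sequence repeats with period 20.
So a[254] = a[1 + ((254-1) mod 20)] = a[14] = 40.

40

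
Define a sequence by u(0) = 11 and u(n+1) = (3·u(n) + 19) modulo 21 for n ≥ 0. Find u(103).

We have u(0) = 11, u(1) = 10, u(2) = 7, u(3) = 19, u(4) = 13, u(5) = 16, u(6) = 4, u(7) = 10.
Since u(7) = u(1) = 10, the sequence is eventually periodic: after a pre-period of length 1 it cycles with period 6.
For n ≥ 1, u(n) depends only on (n - 1) mod 6. (103 - 1) mod 6 = 0, so u(103) = u(1) = 10.

10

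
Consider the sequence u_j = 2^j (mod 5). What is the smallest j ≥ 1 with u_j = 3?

u_0 = 1, u_1 = 2, u_2 = 4, u_3 = 3, u_4 = 1.
Since u_4 = u_0 = 1, the sequence is periodic with period 4.
The value 3 first appears (with j ≥ 1) at u_3.

3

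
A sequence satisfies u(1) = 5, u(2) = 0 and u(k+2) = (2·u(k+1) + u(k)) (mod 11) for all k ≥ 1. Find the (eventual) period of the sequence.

u(1) = 5, u(2) = 0, u(3) = 5, u(4) = 10, u(5) = 3, u(6) = 5, u(7) = 2, u(8) = 9, u(9) = 9, u(10) = 5, u(11) = 8, u(12) = 10, u(13) = 6, u(14) = 0, u(15) = 6, u(16) = 1, u(17) = 8, u(18) = 6, u(19) = 9, u(20) = 2, u(21) = 2, u(22) = 6, u(23) = 3, u(24) = 1, u(25) = 5, u(26) = 0.
The sequence repeats with period 24.

24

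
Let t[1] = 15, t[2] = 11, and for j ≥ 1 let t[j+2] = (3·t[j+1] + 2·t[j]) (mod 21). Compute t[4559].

12

Listing terms: t[1] = 15, t[2] = 11, t[3] = 0, t[4] = 1, t[5] = 3, t[6] = 11, t[7] = 18, t[8] = 13, t[9] = 12, t[10] = 20, t[11] = 0, t[12] = 19, t[13] = 15, t[14] = 20, t[15] = 6, t[16] = 16, t[17] = 18, t[18] = 2, t[19] = 0, t[20] = 4, t[21] = 12, t[22] = 2, t[23] = 9, t[24] = 10, t[25] = 6, t[26] = 17, t[27] = 0, t[28] = 13, t[29] = 18, t[30] = 17, t[31] = 3, t[32] = 1, t[33] = 9, t[34] = 8, t[35] = 0, t[36] = 16, t[37] = 6, t[38] = 8, t[39] = 15, t[40] = 19, t[41] = 3, t[42] = 5, t[43] = 0, t[44] = 10, t[45] = 9, t[46] = 5, t[47] = 12, t[48] = 4, t[49] = 15, t[50] = 11.
The sequence repeats with period 48.
So t[4559] = t[1 + ((4559-1) mod 48)] = t[47] = 12.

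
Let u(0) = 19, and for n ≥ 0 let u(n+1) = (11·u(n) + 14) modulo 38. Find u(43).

33

Computing terms: u(0) = 19,  u(1) = 33,  u(2) = 35,  u(3) = 19.
Since u(3) = u(0) = 19, the sequence is periodic with period 3.
So u(43) = u(0 + ((43-0) mod 3)) = u(1) = 33.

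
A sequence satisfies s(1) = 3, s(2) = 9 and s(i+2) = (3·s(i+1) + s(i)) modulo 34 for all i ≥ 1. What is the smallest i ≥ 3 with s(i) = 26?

We have s(1) = 3; s(2) = 9; s(3) = 30; s(4) = 31; s(5) = 21; s(6) = 26; s(7) = 31; s(8) = 17; s(9) = 14; s(10) = 25; s(11) = 21; s(12) = 20; s(13) = 13; s(14) = 25; s(15) = 20; s(16) = 17; s(17) = 3; s(18) = 26; s(19) = 13; s(20) = 31; s(21) = 4; s(22) = 9; s(23) = 31; s(24) = 0; s(25) = 31; s(26) = 25; s(27) = 4; s(28) = 3; s(29) = 13; s(30) = 8; s(31) = 3; s(32) = 17; s(33) = 20; s(34) = 9; s(35) = 13; s(36) = 14; s(37) = 21; s(38) = 9; s(39) = 14; s(40) = 17; s(41) = 31; s(42) = 8; s(43) = 21; s(44) = 3; s(45) = 30; s(46) = 25; s(47) = 3; s(48) = 0; s(49) = 3; s(50) = 9.
Since (s(49), s(50)) = (s(1), s(2)) = (3, 9) (two consecutive terms determine the rest), the sequence is periodic with period 48.
The value 26 first appears (with i ≥ 3) at s(6).

6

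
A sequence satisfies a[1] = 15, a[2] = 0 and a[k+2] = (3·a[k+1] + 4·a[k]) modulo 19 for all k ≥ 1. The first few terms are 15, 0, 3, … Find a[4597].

Computing terms: a[1] = 15, a[2] = 0, a[3] = 3, a[4] = 9, a[5] = 1, a[6] = 1, a[7] = 7, a[8] = 6, a[9] = 8, a[10] = 10, a[11] = 5, a[12] = 17, a[13] = 14, a[14] = 15, a[15] = 6, a[16] = 2, a[17] = 11, a[18] = 3, a[19] = 15, a[20] = 0.
The sequence repeats with period 18.
(4597 - 1) mod 18 = 6, so a[4597] = a[7] = 7.

7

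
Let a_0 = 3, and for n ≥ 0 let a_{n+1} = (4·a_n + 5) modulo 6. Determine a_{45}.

3

a_0 = 3; a_1 = 5; a_2 = 1; a_3 = 3.
Since a_3 = a_0 = 3, the sequence is periodic with period 3.
So a_{45} = a_{0 + ((45-0) mod 3)} = a_0 = 3.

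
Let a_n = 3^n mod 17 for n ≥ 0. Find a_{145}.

We have a_0 = 1, a_1 = 3, a_2 = 9, a_3 = 10, a_4 = 13, a_5 = 5, a_6 = 15, a_7 = 11, a_8 = 16, a_9 = 14, a_{10} = 8, a_{11} = 7, a_{12} = 4, a_{13} = 12, a_{14} = 2, a_{15} = 6, a_{16} = 1.
The sequence repeats with period 16.
(145 - 0) mod 16 = 1, so a_{145} = a_1 = 3.

3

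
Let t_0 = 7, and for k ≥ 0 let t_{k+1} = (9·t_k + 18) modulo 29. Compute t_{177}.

Listing terms: t_0 = 7, t_1 = 23, t_2 = 22, t_3 = 13, t_4 = 19, t_5 = 15, t_6 = 8, t_7 = 3, t_8 = 16, t_9 = 17, t_{10} = 26, t_{11} = 20, t_{12} = 24, t_{13} = 2, t_{14} = 7.
Since t_{14} = t_0 = 7, the sequence is periodic with period 14.
(177 - 0) mod 14 = 9, so t_{177} = t_9 = 17.

17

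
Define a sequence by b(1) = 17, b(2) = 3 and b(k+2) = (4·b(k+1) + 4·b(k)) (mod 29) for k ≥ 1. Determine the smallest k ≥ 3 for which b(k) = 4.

9

Computing terms: b(1) = 17, b(2) = 3, b(3) = 22, b(4) = 13, b(5) = 24, b(6) = 3, b(7) = 21, b(8) = 9, b(9) = 4, b(10) = 23, b(11) = 21, b(12) = 2, b(13) = 5, b(14) = 28, b(15) = 16, b(16) = 2, b(17) = 14, b(18) = 6, b(19) = 22, b(20) = 25, b(21) = 14, b(22) = 11, b(23) = 13, b(24) = 9, b(25) = 1, b(26) = 11, b(27) = 19, b(28) = 4, b(29) = 5, b(30) = 7, b(31) = 19, b(32) = 17, b(33) = 28, b(34) = 6, b(35) = 20, b(36) = 17, b(37) = 3.
The sequence repeats with period 35.
The value 4 first appears (with k ≥ 3) at b(9).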